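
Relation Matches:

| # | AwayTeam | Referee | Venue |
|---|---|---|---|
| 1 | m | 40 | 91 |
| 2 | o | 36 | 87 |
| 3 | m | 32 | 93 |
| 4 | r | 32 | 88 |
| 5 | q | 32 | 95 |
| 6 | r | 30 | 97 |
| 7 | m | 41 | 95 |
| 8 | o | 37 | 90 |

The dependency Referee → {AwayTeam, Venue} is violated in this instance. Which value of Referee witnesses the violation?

Referee=40: row 1 → {AwayTeam,Venue} = (m, 91) ✓
Referee=36: row 2 → {AwayTeam,Venue} = (o, 87) ✓
Referee=32: rows 3, 4, 5 → {AwayTeam,Venue} takes values {(m, 93), (r, 88), (q, 95)} — violation
Referee=30: row 6 → {AwayTeam,Venue} = (r, 97) ✓
Referee=41: row 7 → {AwayTeam,Venue} = (m, 95) ✓
Referee=37: row 8 → {AwayTeam,Venue} = (o, 90) ✓
The only Referee value with inconsistent RHS is Referee=32.

32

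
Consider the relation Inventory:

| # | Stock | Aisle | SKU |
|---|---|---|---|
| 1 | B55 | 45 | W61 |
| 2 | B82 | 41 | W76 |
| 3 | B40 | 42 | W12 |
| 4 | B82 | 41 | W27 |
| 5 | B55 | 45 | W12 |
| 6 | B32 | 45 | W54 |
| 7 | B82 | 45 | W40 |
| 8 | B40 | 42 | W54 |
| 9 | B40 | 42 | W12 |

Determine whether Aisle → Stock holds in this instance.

Aisle=45: rows 1, 5, 6, 7 → Stock takes values {B55, B32, B82} — violation
Aisle=41: rows 2, 4 → Stock = B82, B82 ✓
Aisle=42: rows 3, 8, 9 → Stock = B40, B40, B40 ✓
Two rows agree on Aisle but differ on Stock, so Aisle → Stock does not hold.

No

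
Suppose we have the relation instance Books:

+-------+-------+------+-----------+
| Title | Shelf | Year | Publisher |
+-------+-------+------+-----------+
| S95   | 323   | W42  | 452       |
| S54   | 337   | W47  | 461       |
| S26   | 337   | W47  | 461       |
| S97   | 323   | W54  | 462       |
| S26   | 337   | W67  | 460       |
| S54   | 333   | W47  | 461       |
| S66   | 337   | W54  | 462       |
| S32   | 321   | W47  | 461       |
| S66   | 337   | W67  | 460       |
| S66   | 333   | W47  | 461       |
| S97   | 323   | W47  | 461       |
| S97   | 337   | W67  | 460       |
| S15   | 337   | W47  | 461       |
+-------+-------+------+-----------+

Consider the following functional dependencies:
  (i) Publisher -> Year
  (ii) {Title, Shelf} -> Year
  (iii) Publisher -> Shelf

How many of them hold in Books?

(i) Publisher -> Year: every LHS value maps to a single RHS value — holds.
(ii) {Title, Shelf} -> Year: (Title=S26, Shelf=337): 2 rows → Year takes values {W47, W67} — violation; (Title=S97, Shelf=323): 2 rows → Year takes values {W54, W47} — violation; (Title=S66, Shelf=337): 2 rows → Year takes values {W54, W67} — violation — fails.
(iii) Publisher -> Shelf: Publisher=461: 7 rows → Shelf takes values {337, 333, 321, 323} — violation; Publisher=462: 2 rows → Shelf takes values {323, 337} — violation — fails.
1 of the 3 dependencies holds.

1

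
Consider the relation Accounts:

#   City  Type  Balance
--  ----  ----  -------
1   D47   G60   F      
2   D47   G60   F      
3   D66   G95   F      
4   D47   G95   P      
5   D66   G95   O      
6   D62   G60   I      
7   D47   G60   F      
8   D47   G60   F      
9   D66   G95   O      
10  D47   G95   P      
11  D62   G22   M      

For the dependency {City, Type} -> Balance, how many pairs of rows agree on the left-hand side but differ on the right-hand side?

2

(City=D47, Type=G60): all 4 rows agree on Balance — 0 pairs.
(City=D66, Type=G95): violating pairs (3,5), (3,9) — 2 pairs.
(City=D47, Type=G95): all 2 rows agree on Balance — 0 pairs.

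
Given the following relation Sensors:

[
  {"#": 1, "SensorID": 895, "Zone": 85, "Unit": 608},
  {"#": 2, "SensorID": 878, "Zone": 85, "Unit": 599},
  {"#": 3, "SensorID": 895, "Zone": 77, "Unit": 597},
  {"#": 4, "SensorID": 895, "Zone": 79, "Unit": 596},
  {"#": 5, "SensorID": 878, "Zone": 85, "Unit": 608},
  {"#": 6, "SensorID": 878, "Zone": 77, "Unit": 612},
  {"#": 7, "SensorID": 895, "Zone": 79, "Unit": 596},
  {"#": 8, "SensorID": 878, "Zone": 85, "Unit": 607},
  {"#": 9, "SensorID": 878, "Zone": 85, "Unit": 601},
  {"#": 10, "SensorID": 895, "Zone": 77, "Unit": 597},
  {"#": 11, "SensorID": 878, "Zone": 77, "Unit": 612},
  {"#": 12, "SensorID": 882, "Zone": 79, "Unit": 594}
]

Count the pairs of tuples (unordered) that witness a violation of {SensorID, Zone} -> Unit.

6

(SensorID=878, Zone=85): violating pairs (2,5), (2,8), (2,9), (5,8), (5,9), (8,9) — 6 pairs.
(SensorID=895, Zone=77): all 2 rows agree on Unit — 0 pairs.
(SensorID=895, Zone=79): all 2 rows agree on Unit — 0 pairs.
(SensorID=878, Zone=77): all 2 rows agree on Unit — 0 pairs.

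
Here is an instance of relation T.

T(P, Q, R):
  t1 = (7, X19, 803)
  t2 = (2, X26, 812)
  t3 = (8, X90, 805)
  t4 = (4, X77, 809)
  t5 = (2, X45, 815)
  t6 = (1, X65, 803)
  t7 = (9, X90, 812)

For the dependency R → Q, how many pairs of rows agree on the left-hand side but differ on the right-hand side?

R=803: violating pairs (1,6) — 1 pair.
R=812: violating pairs (2,7) — 1 pair.

2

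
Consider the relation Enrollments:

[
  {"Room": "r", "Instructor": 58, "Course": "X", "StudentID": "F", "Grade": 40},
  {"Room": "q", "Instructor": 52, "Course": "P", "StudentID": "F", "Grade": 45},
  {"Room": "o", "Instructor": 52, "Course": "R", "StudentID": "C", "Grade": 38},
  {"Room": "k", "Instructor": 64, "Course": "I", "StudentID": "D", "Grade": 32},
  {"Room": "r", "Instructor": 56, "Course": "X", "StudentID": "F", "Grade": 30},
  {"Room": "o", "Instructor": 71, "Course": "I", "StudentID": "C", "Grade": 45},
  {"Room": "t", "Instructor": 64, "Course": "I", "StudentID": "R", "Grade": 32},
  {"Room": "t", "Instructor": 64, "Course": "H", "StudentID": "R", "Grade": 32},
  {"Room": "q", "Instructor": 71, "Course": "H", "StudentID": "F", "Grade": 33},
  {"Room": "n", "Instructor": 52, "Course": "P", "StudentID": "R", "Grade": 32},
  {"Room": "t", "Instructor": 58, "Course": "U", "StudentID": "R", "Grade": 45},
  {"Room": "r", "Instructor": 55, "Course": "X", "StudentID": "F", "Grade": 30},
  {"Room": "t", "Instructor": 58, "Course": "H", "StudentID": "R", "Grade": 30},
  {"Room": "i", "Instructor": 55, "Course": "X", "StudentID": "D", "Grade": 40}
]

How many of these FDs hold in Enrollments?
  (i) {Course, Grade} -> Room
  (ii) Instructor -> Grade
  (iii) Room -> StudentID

1

(i) {Course, Grade} -> Room: (Course=X, Grade=40): 2 rows → Room takes values {r, i} — violation; (Course=I, Grade=32): 2 rows → Room takes values {k, t} — violation — fails.
(ii) Instructor -> Grade: Instructor=58: 3 rows → Grade takes values {40, 45, 30} — violation; Instructor=52: 3 rows → Grade takes values {45, 38, 32} — violation; Instructor=71: 2 rows → Grade takes values {45, 33} — violation; Instructor=55: 2 rows → Grade takes values {30, 40} — violation — fails.
(iii) Room -> StudentID: every LHS value maps to a single RHS value — holds.
1 of the 3 dependencies holds.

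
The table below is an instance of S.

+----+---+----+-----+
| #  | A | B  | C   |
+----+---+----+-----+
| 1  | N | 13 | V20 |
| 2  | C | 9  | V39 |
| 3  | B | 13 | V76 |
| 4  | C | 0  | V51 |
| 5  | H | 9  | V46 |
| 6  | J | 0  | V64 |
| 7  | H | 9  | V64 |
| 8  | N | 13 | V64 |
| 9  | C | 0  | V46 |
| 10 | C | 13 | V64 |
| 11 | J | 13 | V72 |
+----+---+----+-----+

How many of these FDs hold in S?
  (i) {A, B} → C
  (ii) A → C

0

(i) {A, B} → C: (A=N, B=13): rows 1, 8 → C takes values {V20, V64} — violation; (A=C, B=0): rows 4, 9 → C takes values {V51, V46} — violation; (A=H, B=9): rows 5, 7 → C takes values {V46, V64} — violation — fails.
(ii) A → C: A=N: rows 1, 8 → C takes values {V20, V64} — violation; A=C: rows 2, 4, 9, 10 → C takes values {V39, V51, V46, V64} — violation; A=H: rows 5, 7 → C takes values {V46, V64} — violation; A=J: rows 6, 11 → C takes values {V64, V72} — violation — fails.
None of the 2 dependencies hold.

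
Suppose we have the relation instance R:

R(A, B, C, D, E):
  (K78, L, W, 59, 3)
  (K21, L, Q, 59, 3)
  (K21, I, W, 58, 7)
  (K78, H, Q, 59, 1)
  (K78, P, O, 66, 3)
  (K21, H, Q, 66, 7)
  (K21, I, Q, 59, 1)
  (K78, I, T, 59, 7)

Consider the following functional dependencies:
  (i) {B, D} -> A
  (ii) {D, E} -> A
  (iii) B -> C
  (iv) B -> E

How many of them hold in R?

0

(i) {B, D} -> A: (B=L, D=59): 2 rows → A takes values {K78, K21} — violation; (B=I, D=59): 2 rows → A takes values {K21, K78} — violation — fails.
(ii) {D, E} -> A: (D=59, E=3): 2 rows → A takes values {K78, K21} — violation; (D=59, E=1): 2 rows → A takes values {K78, K21} — violation — fails.
(iii) B -> C: B=L: 2 rows → C takes values {W, Q} — violation; B=I: 3 rows → C takes values {W, Q, T} — violation — fails.
(iv) B -> E: B=I: 3 rows → E takes values {7, 1} — violation; B=H: 2 rows → E takes values {1, 7} — violation — fails.
None of the 4 dependencies hold.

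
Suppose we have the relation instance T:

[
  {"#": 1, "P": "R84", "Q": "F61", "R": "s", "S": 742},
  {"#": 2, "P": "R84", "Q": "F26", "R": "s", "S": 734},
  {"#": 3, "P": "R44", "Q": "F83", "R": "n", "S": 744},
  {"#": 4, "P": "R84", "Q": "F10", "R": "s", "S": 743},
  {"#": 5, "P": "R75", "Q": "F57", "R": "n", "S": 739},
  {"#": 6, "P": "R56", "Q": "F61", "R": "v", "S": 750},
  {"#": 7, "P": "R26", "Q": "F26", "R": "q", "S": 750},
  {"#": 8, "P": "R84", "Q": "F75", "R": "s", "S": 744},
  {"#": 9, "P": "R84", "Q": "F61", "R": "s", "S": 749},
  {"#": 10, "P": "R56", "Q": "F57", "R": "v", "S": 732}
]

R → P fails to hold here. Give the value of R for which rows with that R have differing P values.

n

R=s: rows 1, 2, 4, 8, 9 → P = R84, R84, R84, R84, R84 ✓
R=n: rows 3, 5 → P takes values {R44, R75} — violation
R=v: rows 6, 10 → P = R56, R56 ✓
R=q: row 7 → P = R26 ✓
The only R value with inconsistent P is R=n.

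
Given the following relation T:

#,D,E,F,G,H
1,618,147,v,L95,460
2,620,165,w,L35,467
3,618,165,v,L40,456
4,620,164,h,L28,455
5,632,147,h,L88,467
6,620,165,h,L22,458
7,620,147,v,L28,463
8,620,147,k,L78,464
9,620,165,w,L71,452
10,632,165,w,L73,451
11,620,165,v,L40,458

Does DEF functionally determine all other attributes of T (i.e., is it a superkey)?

No

Rows 2 and 9 have the same DEF value (D=620, E=165, F=w) but are distinct tuples, so DEF does not determine every attribute — not a superkey.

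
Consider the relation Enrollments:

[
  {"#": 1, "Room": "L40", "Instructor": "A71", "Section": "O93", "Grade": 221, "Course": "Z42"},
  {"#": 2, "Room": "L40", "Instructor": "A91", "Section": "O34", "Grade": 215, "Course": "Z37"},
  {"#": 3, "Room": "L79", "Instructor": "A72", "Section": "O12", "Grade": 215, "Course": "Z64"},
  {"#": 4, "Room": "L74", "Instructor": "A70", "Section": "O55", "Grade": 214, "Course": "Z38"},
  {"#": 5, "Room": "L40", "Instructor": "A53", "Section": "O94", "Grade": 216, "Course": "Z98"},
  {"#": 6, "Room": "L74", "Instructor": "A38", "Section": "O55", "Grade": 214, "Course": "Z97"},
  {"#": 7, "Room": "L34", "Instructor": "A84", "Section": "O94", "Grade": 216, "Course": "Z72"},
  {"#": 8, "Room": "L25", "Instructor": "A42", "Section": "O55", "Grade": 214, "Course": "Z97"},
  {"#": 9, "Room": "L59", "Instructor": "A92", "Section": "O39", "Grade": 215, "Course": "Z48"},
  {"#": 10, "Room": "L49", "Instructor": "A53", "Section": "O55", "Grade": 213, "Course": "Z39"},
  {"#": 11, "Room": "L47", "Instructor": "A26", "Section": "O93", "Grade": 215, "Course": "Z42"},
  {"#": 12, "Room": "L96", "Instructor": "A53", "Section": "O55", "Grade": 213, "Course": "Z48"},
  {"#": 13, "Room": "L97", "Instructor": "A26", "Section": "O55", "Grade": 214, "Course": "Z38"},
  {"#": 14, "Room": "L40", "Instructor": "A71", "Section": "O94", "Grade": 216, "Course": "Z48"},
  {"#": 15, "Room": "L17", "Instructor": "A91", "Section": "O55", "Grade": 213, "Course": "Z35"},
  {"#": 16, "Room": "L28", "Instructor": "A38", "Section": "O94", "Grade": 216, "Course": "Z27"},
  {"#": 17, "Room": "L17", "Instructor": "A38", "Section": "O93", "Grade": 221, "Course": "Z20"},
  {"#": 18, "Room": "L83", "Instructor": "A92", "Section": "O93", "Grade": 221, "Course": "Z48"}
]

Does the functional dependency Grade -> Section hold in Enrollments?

No

Grade=221: rows 1, 17, 18 → Section = O93, O93, O93 ✓
Grade=215: rows 2, 3, 9, 11 → Section takes values {O34, O12, O39, O93} — violation
Grade=214: rows 4, 6, 8, 13 → Section = O55, O55, O55, O55 ✓
Grade=216: rows 5, 7, 14, 16 → Section = O94, O94, O94, O94 ✓
Grade=213: rows 10, 12, 15 → Section = O55, O55, O55 ✓
Two rows agree on Grade but differ on Section, so Grade -> Section does not hold.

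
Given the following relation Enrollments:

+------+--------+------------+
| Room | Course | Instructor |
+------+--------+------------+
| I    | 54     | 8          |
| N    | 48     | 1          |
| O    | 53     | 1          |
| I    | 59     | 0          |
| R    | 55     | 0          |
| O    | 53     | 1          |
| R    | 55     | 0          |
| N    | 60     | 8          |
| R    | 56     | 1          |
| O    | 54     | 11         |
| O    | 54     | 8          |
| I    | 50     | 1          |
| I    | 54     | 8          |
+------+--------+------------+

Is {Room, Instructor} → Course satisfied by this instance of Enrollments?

(Room=I, Instructor=8): 2 rows → Course = 54, 54 ✓
(Room=N, Instructor=1): 1 row → Course = 48 ✓
(Room=O, Instructor=1): 2 rows → Course = 53, 53 ✓
(Room=I, Instructor=0): 1 row → Course = 59 ✓
(Room=R, Instructor=0): 2 rows → Course = 55, 55 ✓
(Room=N, Instructor=8): 1 row → Course = 60 ✓
(Room=R, Instructor=1): 1 row → Course = 56 ✓
(Room=O, Instructor=11): 1 row → Course = 54 ✓
(Room=O, Instructor=8): 1 row → Course = 54 ✓
(Room=I, Instructor=1): 1 row → Course = 50 ✓
Every {Room, Instructor} value is associated with a single Course value, so {Room, Instructor} → Course holds.

Yes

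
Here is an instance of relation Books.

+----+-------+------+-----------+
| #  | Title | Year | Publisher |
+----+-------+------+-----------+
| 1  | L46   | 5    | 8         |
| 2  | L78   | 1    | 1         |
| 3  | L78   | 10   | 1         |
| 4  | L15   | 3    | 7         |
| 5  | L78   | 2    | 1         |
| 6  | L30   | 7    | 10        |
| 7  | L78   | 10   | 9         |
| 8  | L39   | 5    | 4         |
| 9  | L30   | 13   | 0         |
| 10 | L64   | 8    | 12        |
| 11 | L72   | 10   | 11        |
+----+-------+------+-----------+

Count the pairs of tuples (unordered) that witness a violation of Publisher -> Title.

Publisher=1: all 3 rows agree on Title — 0 pairs.

0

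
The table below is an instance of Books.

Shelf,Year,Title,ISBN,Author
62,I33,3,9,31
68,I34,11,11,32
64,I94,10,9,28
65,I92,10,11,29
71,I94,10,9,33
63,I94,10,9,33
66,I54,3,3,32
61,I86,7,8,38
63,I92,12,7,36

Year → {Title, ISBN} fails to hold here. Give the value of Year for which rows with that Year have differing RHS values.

I92

Year=I33: 1 row → {Title,ISBN} = (3, 9) ✓
Year=I34: 1 row → {Title,ISBN} = (11, 11) ✓
Year=I94: 3 rows → {Title,ISBN} = (10, 9), (10, 9), (10, 9) ✓
Year=I92: 2 rows → {Title,ISBN} takes values {(10, 11), (12, 7)} — violation
Year=I54: 1 row → {Title,ISBN} = (3, 3) ✓
Year=I86: 1 row → {Title,ISBN} = (7, 8) ✓
The only Year value with inconsistent RHS is Year=I92.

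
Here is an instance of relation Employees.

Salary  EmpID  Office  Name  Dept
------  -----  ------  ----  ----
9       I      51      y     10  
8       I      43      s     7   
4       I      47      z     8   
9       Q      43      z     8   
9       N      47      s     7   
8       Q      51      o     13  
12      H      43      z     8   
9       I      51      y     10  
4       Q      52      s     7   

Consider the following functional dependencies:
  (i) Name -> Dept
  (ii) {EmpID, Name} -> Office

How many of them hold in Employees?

2

(i) Name -> Dept: every LHS value maps to a single RHS value — holds.
(ii) {EmpID, Name} -> Office: every LHS value maps to a single RHS value — holds.
2 of the 2 dependencies hold.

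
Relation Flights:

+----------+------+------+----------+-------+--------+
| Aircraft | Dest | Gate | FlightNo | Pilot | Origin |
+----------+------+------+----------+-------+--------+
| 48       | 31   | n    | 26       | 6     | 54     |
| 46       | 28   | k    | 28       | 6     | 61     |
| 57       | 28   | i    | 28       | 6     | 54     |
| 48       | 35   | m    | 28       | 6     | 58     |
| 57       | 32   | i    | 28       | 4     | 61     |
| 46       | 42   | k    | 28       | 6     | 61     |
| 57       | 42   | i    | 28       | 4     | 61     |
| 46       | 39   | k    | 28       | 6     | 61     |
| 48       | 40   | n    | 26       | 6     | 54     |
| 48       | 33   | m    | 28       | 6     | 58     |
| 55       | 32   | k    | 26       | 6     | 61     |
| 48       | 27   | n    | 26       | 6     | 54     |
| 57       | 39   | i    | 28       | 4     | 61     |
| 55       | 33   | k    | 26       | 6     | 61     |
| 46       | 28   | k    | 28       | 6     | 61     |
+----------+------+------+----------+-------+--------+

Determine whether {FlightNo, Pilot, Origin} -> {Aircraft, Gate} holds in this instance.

(FlightNo=26, Pilot=6, Origin=54): 3 rows → {Aircraft,Gate} = (48, n), (48, n), (48, n) ✓
(FlightNo=28, Pilot=6, Origin=61): 4 rows → {Aircraft,Gate} = (46, k), (46, k), (46, k), (46, k) ✓
(FlightNo=28, Pilot=6, Origin=54): 1 row → {Aircraft,Gate} = (57, i) ✓
(FlightNo=28, Pilot=6, Origin=58): 2 rows → {Aircraft,Gate} = (48, m), (48, m) ✓
(FlightNo=28, Pilot=4, Origin=61): 3 rows → {Aircraft,Gate} = (57, i), (57, i), (57, i) ✓
(FlightNo=26, Pilot=6, Origin=61): 2 rows → {Aircraft,Gate} = (55, k), (55, k) ✓
Every {FlightNo, Pilot, Origin} value is associated with a single {Aircraft, Gate} value, so {FlightNo, Pilot, Origin} -> {Aircraft, Gate} holds.

Yes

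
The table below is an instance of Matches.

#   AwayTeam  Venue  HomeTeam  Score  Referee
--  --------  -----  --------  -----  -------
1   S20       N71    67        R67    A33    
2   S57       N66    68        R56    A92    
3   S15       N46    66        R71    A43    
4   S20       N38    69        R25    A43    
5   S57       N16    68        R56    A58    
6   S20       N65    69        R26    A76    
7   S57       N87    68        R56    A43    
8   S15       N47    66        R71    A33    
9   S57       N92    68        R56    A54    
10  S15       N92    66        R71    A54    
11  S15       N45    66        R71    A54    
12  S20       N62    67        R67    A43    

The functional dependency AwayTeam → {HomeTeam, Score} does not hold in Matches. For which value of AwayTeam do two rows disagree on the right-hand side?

S20

AwayTeam=S20: rows 1, 4, 6, 12 → {HomeTeam,Score} takes values {(67, R67), (69, R25), (69, R26)} — violation
AwayTeam=S57: rows 2, 5, 7, 9 → {HomeTeam,Score} = (68, R56), (68, R56), (68, R56), (68, R56) ✓
AwayTeam=S15: rows 3, 8, 10, 11 → {HomeTeam,Score} = (66, R71), (66, R71), (66, R71), (66, R71) ✓
The only AwayTeam value with inconsistent RHS is AwayTeam=S20.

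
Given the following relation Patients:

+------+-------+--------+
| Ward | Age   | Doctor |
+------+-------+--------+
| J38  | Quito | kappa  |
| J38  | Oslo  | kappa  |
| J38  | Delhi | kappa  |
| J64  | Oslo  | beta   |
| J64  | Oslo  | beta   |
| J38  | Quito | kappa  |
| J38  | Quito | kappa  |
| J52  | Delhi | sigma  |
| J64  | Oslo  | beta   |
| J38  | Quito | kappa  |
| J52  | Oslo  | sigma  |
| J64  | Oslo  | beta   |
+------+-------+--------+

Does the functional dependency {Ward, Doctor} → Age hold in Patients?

(Ward=J38, Doctor=kappa): 6 rows → Age takes values {Quito, Oslo, Delhi} — violation
(Ward=J64, Doctor=beta): 4 rows → Age = Oslo, Oslo, Oslo, Oslo ✓
(Ward=J52, Doctor=sigma): 2 rows → Age takes values {Delhi, Oslo} — violation
Two rows agree on {Ward, Doctor} but differ on Age, so {Ward, Doctor} → Age does not hold.

No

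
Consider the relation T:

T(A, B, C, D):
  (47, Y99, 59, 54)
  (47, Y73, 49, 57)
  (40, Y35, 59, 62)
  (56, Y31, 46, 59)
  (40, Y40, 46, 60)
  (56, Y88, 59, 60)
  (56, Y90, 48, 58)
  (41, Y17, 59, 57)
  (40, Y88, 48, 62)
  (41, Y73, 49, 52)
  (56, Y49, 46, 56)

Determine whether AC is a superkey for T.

No

Two distinct rows share (A=56, C=46), so AC does not determine every attribute — not a superkey.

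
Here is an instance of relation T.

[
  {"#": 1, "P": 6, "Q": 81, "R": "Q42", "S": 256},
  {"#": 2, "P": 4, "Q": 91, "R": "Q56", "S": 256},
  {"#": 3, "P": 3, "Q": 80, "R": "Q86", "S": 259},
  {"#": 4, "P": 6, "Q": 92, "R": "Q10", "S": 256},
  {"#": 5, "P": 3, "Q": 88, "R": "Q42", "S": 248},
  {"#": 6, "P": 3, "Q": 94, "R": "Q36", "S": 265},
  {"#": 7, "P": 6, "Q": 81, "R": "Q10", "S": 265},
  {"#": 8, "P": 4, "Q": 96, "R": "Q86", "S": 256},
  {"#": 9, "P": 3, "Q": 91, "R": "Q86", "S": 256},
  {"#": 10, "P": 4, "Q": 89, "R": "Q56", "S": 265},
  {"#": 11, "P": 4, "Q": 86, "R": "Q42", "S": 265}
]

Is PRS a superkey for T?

All 11 rows have distinct PRS values, so PRS → (all attributes) holds and PRS is a superkey.

Yes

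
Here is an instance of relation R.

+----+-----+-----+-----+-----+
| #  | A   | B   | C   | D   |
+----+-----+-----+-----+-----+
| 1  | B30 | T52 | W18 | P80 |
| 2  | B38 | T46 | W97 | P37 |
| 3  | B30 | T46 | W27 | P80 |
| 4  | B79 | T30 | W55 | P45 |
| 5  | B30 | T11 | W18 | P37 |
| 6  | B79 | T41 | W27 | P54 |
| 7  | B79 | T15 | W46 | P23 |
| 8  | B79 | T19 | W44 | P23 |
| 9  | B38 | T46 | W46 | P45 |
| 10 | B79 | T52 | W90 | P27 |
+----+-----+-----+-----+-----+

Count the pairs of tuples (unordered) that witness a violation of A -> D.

A=B30: violating pairs (1,5), (3,5) — 2 pairs.
A=B38: violating pairs (2,9) — 1 pair.
A=B79: violating pairs (4,6), (4,7), (4,8), (4,10), (6,7), (6,8), (6,10), (7,10), (8,10) — 9 pairs.

12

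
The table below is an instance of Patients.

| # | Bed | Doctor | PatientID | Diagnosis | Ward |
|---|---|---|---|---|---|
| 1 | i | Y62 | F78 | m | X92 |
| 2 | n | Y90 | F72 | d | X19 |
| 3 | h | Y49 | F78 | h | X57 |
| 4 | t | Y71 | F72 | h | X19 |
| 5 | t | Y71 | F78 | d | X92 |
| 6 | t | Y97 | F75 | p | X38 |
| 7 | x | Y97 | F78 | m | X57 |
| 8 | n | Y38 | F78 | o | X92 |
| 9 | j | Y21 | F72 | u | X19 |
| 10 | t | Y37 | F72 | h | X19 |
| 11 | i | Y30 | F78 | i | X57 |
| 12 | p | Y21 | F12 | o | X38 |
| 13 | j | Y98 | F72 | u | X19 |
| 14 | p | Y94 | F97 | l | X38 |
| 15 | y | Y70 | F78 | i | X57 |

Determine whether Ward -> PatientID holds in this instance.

No

Ward=X92: rows 1, 5, 8 → PatientID = F78, F78, F78 ✓
Ward=X19: rows 2, 4, 9, 10, 13 → PatientID = F72, F72, F72, F72, F72 ✓
Ward=X57: rows 3, 7, 11, 15 → PatientID = F78, F78, F78, F78 ✓
Ward=X38: rows 6, 12, 14 → PatientID takes values {F75, F12, F97} — violation
Two rows agree on Ward but differ on PatientID, so Ward -> PatientID does not hold.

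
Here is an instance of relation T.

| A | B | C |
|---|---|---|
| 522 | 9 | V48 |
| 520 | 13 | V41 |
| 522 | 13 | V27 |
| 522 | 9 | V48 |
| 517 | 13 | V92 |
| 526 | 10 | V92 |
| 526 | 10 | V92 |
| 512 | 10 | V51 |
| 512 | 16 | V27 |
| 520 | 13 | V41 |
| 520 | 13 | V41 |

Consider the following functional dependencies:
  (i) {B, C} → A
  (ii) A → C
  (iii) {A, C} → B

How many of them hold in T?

2

(i) {B, C} → A: every LHS value maps to a single RHS value — holds.
(ii) A → C: A=522: 3 rows → C takes values {V48, V27} — violation; A=512: 2 rows → C takes values {V51, V27} — violation — fails.
(iii) {A, C} → B: every LHS value maps to a single RHS value — holds.
2 of the 3 dependencies hold.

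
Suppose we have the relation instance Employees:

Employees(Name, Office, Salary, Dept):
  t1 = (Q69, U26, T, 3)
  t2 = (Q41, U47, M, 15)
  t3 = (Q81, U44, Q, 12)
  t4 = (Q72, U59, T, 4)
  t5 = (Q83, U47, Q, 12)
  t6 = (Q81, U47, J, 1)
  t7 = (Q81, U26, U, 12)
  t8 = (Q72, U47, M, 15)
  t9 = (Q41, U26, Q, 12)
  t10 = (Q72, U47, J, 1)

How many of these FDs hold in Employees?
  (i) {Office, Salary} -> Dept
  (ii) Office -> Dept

(i) {Office, Salary} -> Dept: every LHS value maps to a single RHS value — holds.
(ii) Office -> Dept: Office=U26: rows 1, 7, 9 → Dept takes values {3, 12} — violation; Office=U47: rows 2, 5, 6, 8, 10 → Dept takes values {15, 12, 1} — violation — fails.
1 of the 2 dependencies holds.

1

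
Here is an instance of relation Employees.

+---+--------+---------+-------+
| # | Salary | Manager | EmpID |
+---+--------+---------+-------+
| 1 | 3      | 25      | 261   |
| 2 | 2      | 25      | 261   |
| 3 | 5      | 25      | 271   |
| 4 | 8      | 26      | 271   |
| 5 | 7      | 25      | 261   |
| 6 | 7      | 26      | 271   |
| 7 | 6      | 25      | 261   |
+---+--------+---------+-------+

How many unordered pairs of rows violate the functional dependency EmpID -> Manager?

2

EmpID=261: all 4 rows agree on Manager — 0 pairs.
EmpID=271: violating pairs (3,4), (3,6) — 2 pairs.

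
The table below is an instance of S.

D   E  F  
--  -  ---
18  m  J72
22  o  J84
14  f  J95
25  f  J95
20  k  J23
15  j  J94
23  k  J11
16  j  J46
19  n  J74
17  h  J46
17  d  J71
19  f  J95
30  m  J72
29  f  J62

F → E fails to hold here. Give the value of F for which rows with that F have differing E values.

J46

F=J72: 2 rows → E = m, m ✓
F=J84: 1 row → E = o ✓
F=J95: 3 rows → E = f, f, f ✓
F=J23: 1 row → E = k ✓
F=J94: 1 row → E = j ✓
F=J11: 1 row → E = k ✓
F=J46: 2 rows → E takes values {j, h} — violation
F=J74: 1 row → E = n ✓
F=J71: 1 row → E = d ✓
F=J62: 1 row → E = f ✓
The only F value with inconsistent E is F=J46.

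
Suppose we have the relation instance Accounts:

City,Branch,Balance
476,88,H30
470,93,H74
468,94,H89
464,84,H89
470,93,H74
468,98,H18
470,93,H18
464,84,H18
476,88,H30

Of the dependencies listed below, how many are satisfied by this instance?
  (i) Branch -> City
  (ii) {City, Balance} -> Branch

(i) Branch -> City: every LHS value maps to a single RHS value — holds.
(ii) {City, Balance} -> Branch: every LHS value maps to a single RHS value — holds.
2 of the 2 dependencies hold.

2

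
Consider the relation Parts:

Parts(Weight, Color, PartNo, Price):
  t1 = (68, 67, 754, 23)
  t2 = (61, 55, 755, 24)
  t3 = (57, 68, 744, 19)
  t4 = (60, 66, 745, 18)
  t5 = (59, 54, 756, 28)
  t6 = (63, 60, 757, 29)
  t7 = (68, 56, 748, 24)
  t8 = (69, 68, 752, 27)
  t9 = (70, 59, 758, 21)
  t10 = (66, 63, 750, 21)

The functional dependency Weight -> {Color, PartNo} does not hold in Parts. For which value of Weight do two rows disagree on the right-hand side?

Weight=68: rows 1, 7 → {Color,PartNo} takes values {(67, 754), (56, 748)} — violation
Weight=61: row 2 → {Color,PartNo} = (55, 755) ✓
Weight=57: row 3 → {Color,PartNo} = (68, 744) ✓
Weight=60: row 4 → {Color,PartNo} = (66, 745) ✓
Weight=59: row 5 → {Color,PartNo} = (54, 756) ✓
Weight=63: row 6 → {Color,PartNo} = (60, 757) ✓
Weight=69: row 8 → {Color,PartNo} = (68, 752) ✓
Weight=70: row 9 → {Color,PartNo} = (59, 758) ✓
Weight=66: row 10 → {Color,PartNo} = (63, 750) ✓
The only Weight value with inconsistent RHS is Weight=68.

68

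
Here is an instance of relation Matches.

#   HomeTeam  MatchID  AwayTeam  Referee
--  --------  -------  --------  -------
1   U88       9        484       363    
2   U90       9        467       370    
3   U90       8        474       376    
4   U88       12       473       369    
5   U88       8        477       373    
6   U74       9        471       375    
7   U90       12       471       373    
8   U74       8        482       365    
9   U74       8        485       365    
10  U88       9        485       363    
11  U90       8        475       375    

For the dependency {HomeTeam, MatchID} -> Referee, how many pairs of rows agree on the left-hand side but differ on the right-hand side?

(HomeTeam=U88, MatchID=9): all 2 rows agree on Referee — 0 pairs.
(HomeTeam=U90, MatchID=8): violating pairs (3,11) — 1 pair.
(HomeTeam=U74, MatchID=8): all 2 rows agree on Referee — 0 pairs.

1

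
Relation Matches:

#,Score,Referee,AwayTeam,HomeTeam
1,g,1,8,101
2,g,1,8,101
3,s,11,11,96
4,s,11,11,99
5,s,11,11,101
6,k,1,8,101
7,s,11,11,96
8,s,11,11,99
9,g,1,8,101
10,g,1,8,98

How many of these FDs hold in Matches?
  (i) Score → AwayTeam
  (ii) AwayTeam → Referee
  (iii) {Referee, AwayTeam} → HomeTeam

2

(i) Score → AwayTeam: every LHS value maps to a single RHS value — holds.
(ii) AwayTeam → Referee: every LHS value maps to a single RHS value — holds.
(iii) {Referee, AwayTeam} → HomeTeam: (Referee=1, AwayTeam=8): rows 1, 2, 6, 9, 10 → HomeTeam takes values {101, 98} — violation; (Referee=11, AwayTeam=11): rows 3, 4, 5, 7, 8 → HomeTeam takes values {96, 99, 101} — violation — fails.
2 of the 3 dependencies hold.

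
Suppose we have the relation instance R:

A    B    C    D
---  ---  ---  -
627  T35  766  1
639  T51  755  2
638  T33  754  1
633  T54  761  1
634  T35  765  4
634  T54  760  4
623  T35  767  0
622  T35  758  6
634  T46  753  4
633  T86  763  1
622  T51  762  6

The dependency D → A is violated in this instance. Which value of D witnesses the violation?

D=1: 4 rows → A takes values {627, 638, 633} — violation
D=2: 1 row → A = 639 ✓
D=4: 3 rows → A = 634, 634, 634 ✓
D=0: 1 row → A = 623 ✓
D=6: 2 rows → A = 622, 622 ✓
The only D value with inconsistent A is D=1.

1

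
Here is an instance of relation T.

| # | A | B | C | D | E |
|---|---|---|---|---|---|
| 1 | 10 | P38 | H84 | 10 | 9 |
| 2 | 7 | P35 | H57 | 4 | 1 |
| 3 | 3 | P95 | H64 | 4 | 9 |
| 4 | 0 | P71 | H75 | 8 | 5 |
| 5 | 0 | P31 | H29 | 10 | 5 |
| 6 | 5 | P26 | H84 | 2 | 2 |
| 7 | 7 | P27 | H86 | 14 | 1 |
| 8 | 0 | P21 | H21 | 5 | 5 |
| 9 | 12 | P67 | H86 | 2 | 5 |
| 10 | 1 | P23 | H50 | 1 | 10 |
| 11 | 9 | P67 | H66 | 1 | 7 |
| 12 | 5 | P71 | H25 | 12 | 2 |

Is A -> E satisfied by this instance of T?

A=10: row 1 → E = 9 ✓
A=7: rows 2, 7 → E = 1, 1 ✓
A=3: row 3 → E = 9 ✓
A=0: rows 4, 5, 8 → E = 5, 5, 5 ✓
A=5: rows 6, 12 → E = 2, 2 ✓
A=12: row 9 → E = 5 ✓
A=1: row 10 → E = 10 ✓
A=9: row 11 → E = 7 ✓
Every A value is associated with a single E value, so A -> E holds.

Yes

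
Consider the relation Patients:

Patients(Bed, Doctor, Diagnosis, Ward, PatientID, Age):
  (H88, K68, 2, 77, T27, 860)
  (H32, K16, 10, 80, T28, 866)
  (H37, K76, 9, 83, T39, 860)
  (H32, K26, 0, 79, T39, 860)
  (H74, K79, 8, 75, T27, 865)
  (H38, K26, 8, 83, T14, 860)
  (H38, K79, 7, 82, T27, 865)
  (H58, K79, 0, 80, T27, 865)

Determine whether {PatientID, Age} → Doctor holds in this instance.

No

(PatientID=T27, Age=860): 1 row → Doctor = K68 ✓
(PatientID=T28, Age=866): 1 row → Doctor = K16 ✓
(PatientID=T39, Age=860): 2 rows → Doctor takes values {K76, K26} — violation
(PatientID=T27, Age=865): 3 rows → Doctor = K79, K79, K79 ✓
(PatientID=T14, Age=860): 1 row → Doctor = K26 ✓
Two rows agree on {PatientID, Age} but differ on Doctor, so {PatientID, Age} → Doctor does not hold.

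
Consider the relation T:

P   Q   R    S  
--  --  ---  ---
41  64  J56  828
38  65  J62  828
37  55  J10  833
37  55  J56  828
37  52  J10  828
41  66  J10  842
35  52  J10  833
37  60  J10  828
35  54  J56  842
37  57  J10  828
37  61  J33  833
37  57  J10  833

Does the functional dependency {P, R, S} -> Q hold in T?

No

(P=41, R=J56, S=828): 1 row → Q = 64 ✓
(P=38, R=J62, S=828): 1 row → Q = 65 ✓
(P=37, R=J10, S=833): 2 rows → Q takes values {55, 57} — violation
(P=37, R=J56, S=828): 1 row → Q = 55 ✓
(P=37, R=J10, S=828): 3 rows → Q takes values {52, 60, 57} — violation
(P=41, R=J10, S=842): 1 row → Q = 66 ✓
(P=35, R=J10, S=833): 1 row → Q = 52 ✓
(P=35, R=J56, S=842): 1 row → Q = 54 ✓
(P=37, R=J33, S=833): 1 row → Q = 61 ✓
Two rows agree on {P, R, S} but differ on Q, so {P, R, S} -> Q does not hold.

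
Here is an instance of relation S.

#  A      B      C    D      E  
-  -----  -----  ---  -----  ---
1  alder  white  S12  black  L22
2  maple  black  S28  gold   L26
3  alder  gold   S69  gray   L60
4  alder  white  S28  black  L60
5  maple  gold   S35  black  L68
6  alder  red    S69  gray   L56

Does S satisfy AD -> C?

No

(A=alder, D=black): rows 1, 4 → C takes values {S12, S28} — violation
(A=maple, D=gold): row 2 → C = S28 ✓
(A=alder, D=gray): rows 3, 6 → C = S69, S69 ✓
(A=maple, D=black): row 5 → C = S35 ✓
Two rows agree on AD but differ on C, so AD -> C does not hold.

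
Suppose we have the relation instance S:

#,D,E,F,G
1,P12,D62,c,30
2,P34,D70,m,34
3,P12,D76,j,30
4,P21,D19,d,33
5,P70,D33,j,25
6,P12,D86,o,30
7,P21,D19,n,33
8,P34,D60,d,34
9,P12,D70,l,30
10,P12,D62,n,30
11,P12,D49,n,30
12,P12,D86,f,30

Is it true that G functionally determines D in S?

G=30: rows 1, 3, 6, 9, 10, 11, 12 → D = P12, P12, P12, P12, P12, P12, P12 ✓
G=34: rows 2, 8 → D = P34, P34 ✓
G=33: rows 4, 7 → D = P21, P21 ✓
G=25: row 5 → D = P70 ✓
Every G value is associated with a single D value, so G → D holds.

Yes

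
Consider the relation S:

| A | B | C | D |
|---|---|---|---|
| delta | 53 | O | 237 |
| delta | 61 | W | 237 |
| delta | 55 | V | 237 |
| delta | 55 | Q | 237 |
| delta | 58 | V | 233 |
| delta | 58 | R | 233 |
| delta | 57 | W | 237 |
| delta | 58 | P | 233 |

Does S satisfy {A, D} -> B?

(A=delta, D=237): 5 rows → B takes values {53, 61, 55, 57} — violation
(A=delta, D=233): 3 rows → B = 58, 58, 58 ✓
Two rows agree on {A, D} but differ on B, so {A, D} -> B does not hold.

No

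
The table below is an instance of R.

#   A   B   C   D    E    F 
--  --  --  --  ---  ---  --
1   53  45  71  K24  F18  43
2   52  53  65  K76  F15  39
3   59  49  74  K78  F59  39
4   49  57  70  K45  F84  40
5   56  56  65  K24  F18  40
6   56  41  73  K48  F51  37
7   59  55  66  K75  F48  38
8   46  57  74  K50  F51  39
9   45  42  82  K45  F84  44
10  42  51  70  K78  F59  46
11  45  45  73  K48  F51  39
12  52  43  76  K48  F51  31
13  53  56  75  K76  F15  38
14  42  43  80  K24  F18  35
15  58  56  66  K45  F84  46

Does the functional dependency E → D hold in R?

No

E=F18: rows 1, 5, 14 → D = K24, K24, K24 ✓
E=F15: rows 2, 13 → D = K76, K76 ✓
E=F59: rows 3, 10 → D = K78, K78 ✓
E=F84: rows 4, 9, 15 → D = K45, K45, K45 ✓
E=F51: rows 6, 8, 11, 12 → D takes values {K48, K50} — violation
E=F48: row 7 → D = K75 ✓
Two rows agree on E but differ on D, so E → D does not hold.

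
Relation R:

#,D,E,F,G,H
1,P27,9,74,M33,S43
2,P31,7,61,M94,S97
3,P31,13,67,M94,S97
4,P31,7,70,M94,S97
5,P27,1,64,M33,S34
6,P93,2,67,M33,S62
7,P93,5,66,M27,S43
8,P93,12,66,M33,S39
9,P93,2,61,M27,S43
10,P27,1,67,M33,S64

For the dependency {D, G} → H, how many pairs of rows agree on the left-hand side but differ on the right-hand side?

4

(D=P27, G=M33): violating pairs (1,5), (1,10), (5,10) — 3 pairs.
(D=P31, G=M94): all 3 rows agree on H — 0 pairs.
(D=P93, G=M33): violating pairs (6,8) — 1 pair.
(D=P93, G=M27): all 2 rows agree on H — 0 pairs.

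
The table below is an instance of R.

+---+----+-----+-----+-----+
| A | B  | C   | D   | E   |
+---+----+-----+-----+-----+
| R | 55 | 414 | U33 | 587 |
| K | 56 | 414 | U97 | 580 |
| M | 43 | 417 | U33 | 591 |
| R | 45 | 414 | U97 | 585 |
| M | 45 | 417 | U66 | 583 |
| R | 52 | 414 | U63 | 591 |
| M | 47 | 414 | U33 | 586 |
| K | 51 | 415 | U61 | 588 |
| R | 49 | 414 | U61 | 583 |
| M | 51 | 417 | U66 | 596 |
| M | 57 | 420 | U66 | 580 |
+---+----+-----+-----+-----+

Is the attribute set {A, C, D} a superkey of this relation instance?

No

Two distinct rows share (A=M, C=417, D=U66), so {A, C, D} does not determine every attribute — not a superkey.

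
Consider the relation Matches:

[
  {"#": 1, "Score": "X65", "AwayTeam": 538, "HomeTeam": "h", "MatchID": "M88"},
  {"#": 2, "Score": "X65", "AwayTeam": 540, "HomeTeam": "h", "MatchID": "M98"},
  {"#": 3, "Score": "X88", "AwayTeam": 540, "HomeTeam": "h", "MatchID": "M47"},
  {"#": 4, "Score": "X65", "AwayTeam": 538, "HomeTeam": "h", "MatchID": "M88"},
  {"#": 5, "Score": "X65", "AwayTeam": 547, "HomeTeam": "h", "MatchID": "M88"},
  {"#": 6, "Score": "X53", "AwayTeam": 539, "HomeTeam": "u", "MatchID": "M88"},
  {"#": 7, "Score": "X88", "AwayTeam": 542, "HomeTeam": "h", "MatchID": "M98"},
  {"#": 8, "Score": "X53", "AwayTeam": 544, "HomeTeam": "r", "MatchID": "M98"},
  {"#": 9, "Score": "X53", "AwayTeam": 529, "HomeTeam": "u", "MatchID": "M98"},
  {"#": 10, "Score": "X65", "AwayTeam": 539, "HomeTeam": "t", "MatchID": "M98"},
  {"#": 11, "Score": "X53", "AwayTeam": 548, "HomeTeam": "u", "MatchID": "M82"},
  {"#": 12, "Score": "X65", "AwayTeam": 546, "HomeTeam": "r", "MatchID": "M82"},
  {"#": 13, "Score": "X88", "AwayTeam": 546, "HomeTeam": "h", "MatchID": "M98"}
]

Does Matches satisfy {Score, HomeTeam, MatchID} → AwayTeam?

No

(Score=X65, HomeTeam=h, MatchID=M88): rows 1, 4, 5 → AwayTeam takes values {538, 547} — violation
(Score=X65, HomeTeam=h, MatchID=M98): row 2 → AwayTeam = 540 ✓
(Score=X88, HomeTeam=h, MatchID=M47): row 3 → AwayTeam = 540 ✓
(Score=X53, HomeTeam=u, MatchID=M88): row 6 → AwayTeam = 539 ✓
(Score=X88, HomeTeam=h, MatchID=M98): rows 7, 13 → AwayTeam takes values {542, 546} — violation
(Score=X53, HomeTeam=r, MatchID=M98): row 8 → AwayTeam = 544 ✓
(Score=X53, HomeTeam=u, MatchID=M98): row 9 → AwayTeam = 529 ✓
(Score=X65, HomeTeam=t, MatchID=M98): row 10 → AwayTeam = 539 ✓
(Score=X53, HomeTeam=u, MatchID=M82): row 11 → AwayTeam = 548 ✓
(Score=X65, HomeTeam=r, MatchID=M82): row 12 → AwayTeam = 546 ✓
Two rows agree on {Score, HomeTeam, MatchID} but differ on AwayTeam, so {Score, HomeTeam, MatchID} → AwayTeam does not hold.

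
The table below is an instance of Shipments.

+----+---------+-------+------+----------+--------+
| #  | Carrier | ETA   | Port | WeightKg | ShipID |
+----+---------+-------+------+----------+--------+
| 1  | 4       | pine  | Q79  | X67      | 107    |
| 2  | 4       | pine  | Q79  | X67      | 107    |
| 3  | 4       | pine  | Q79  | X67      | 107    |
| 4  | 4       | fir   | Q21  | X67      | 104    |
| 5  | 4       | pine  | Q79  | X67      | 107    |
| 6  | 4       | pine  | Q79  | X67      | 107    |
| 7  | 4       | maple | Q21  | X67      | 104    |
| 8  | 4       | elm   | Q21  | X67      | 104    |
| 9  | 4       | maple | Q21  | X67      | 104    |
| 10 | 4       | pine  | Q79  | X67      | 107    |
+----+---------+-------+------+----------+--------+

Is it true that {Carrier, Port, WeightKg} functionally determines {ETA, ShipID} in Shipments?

(Carrier=4, Port=Q79, WeightKg=X67): rows 1, 2, 3, 5, 6, 10 → {ETA,ShipID} = (pine, 107), (pine, 107), (pine, 107), (pine, 107), (pine, 107), (pine, 107) ✓
(Carrier=4, Port=Q21, WeightKg=X67): rows 4, 7, 8, 9 → {ETA,ShipID} takes values {(fir, 104), (maple, 104), (elm, 104)} — violation
Two rows agree on {Carrier, Port, WeightKg} but differ on {ETA, ShipID}, so {Carrier, Port, WeightKg} -> {ETA, ShipID} does not hold.

No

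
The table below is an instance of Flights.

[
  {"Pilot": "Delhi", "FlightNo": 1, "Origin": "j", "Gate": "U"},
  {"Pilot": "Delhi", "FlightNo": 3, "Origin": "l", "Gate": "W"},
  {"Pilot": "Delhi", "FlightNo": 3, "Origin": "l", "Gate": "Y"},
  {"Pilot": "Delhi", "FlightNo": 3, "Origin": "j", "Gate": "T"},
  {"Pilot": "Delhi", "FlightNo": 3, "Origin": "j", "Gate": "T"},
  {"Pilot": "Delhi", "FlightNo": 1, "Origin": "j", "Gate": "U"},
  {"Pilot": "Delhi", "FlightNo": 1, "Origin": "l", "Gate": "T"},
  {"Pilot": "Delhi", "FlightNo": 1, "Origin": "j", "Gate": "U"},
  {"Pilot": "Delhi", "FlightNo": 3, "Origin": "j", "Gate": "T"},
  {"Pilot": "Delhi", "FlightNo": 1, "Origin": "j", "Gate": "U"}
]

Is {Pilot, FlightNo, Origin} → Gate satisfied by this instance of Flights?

No

(Pilot=Delhi, FlightNo=1, Origin=j): 4 rows → Gate = U, U, U, U ✓
(Pilot=Delhi, FlightNo=3, Origin=l): 2 rows → Gate takes values {W, Y} — violation
(Pilot=Delhi, FlightNo=3, Origin=j): 3 rows → Gate = T, T, T ✓
(Pilot=Delhi, FlightNo=1, Origin=l): 1 row → Gate = T ✓
Two rows agree on {Pilot, FlightNo, Origin} but differ on Gate, so {Pilot, FlightNo, Origin} → Gate does not hold.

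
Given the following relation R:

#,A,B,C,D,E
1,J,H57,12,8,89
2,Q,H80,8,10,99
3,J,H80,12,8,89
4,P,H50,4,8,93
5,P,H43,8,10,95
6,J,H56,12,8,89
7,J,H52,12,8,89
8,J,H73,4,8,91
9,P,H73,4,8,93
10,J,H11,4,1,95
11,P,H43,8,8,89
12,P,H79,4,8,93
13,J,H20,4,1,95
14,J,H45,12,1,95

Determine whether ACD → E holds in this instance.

(A=J, C=12, D=8): rows 1, 3, 6, 7 → E = 89, 89, 89, 89 ✓
(A=Q, C=8, D=10): row 2 → E = 99 ✓
(A=P, C=4, D=8): rows 4, 9, 12 → E = 93, 93, 93 ✓
(A=P, C=8, D=10): row 5 → E = 95 ✓
(A=J, C=4, D=8): row 8 → E = 91 ✓
(A=J, C=4, D=1): rows 10, 13 → E = 95, 95 ✓
(A=P, C=8, D=8): row 11 → E = 89 ✓
(A=J, C=12, D=1): row 14 → E = 95 ✓
Every ACD value is associated with a single E value, so ACD → E holds.

Yes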